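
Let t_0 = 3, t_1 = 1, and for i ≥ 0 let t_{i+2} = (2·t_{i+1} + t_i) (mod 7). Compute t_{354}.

Computing terms: t_0 = 3, t_1 = 1, t_2 = 5, t_3 = 4, t_4 = 6, t_5 = 2, t_6 = 3, t_7 = 1.
Since (t_6, t_7) = (t_0, t_1) = (3, 1) (two consecutive terms determine the rest), the sequence is periodic with period 6.
So t_{354} = t_{0 + ((354-0) mod 6)} = t_0 = 3.

3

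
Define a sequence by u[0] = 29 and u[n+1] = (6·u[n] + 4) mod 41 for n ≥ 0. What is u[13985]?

31

Listing terms: u[0] = 29, u[1] = 14, u[2] = 6, u[3] = 40, u[4] = 39, u[5] = 33, u[6] = 38, u[7] = 27, u[8] = 2, u[9] = 16, u[10] = 18, u[11] = 30, u[12] = 20, u[13] = 1, u[14] = 10, u[15] = 23, u[16] = 19, u[17] = 36, u[18] = 15, u[19] = 12, u[20] = 35, u[21] = 9, u[22] = 17, u[23] = 24, u[24] = 25, u[25] = 31, u[26] = 26, u[27] = 37, u[28] = 21, u[29] = 7, u[30] = 5, u[31] = 34, u[32] = 3, u[33] = 22, u[34] = 13, u[35] = 0, u[36] = 4, u[37] = 28, u[38] = 8, u[39] = 11, u[40] = 29.
Since u[40] = u[0] = 29, the sequence is periodic with period 40.
So u[13985] = u[0 + ((13985-0) mod 40)] = u[25] = 31.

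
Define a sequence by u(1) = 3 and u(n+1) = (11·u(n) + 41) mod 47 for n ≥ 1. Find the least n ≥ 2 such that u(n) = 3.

47

Listing terms: u(1) = 3; u(2) = 27; u(3) = 9; u(4) = 46; u(5) = 30; u(6) = 42; u(7) = 33; u(8) = 28; u(9) = 20; u(10) = 26; u(11) = 45; u(12) = 19; u(13) = 15; u(14) = 18; u(15) = 4; u(16) = 38; u(17) = 36; u(18) = 14; u(19) = 7; u(20) = 24; u(21) = 23; u(22) = 12; u(23) = 32; u(24) = 17; u(25) = 40; u(26) = 11; u(27) = 21; u(28) = 37; u(29) = 25; u(30) = 34; u(31) = 39; u(32) = 0; u(33) = 41; u(34) = 22; u(35) = 1; u(36) = 5; u(37) = 2; u(38) = 16; u(39) = 29; u(40) = 31; u(41) = 6; u(42) = 13; u(43) = 43; u(44) = 44; u(45) = 8; u(46) = 35; u(47) = 3.
Since u(47) = u(1) = 3, the sequence is periodic with period 46.
The value 3 next appears (with n ≥ 2) at u(47).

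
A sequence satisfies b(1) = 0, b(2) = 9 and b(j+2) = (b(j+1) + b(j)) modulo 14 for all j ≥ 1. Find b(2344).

12

Listing terms: b(1) = 0, b(2) = 9, b(3) = 9, b(4) = 4, b(5) = 13, b(6) = 3, b(7) = 2, b(8) = 5, b(9) = 7, b(10) = 12, b(11) = 5, b(12) = 3, b(13) = 8, b(14) = 11, b(15) = 5, b(16) = 2, b(17) = 7, b(18) = 9, b(19) = 2, b(20) = 11, b(21) = 13, b(22) = 10, b(23) = 9, b(24) = 5, b(25) = 0, b(26) = 5, b(27) = 5, b(28) = 10, b(29) = 1, b(30) = 11, b(31) = 12, b(32) = 9, b(33) = 7, b(34) = 2, b(35) = 9, b(36) = 11, b(37) = 6, b(38) = 3, b(39) = 9, b(40) = 12, b(41) = 7, b(42) = 5, b(43) = 12, b(44) = 3, b(45) = 1, b(46) = 4, b(47) = 5, b(48) = 9, b(49) = 0, b(50) = 9.
The sequence repeats with period 48.
So b(2344) = b(1 + ((2344-1) mod 48)) = b(40) = 12.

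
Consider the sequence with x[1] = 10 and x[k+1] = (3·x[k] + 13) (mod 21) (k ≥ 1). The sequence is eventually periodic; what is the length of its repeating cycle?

6

Computing terms: x[1] = 10; x[2] = 1; x[3] = 16; x[4] = 19; x[5] = 7; x[6] = 13; x[7] = 10.
Since x[7] = x[1] = 10, the sequence is periodic with period 6.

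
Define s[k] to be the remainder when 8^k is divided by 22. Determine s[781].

8

Listing terms: s[0] = 1; s[1] = 8; s[2] = 20; s[3] = 6; s[4] = 4; s[5] = 10; s[6] = 14; s[7] = 2; s[8] = 16; s[9] = 18; s[10] = 12; s[11] = 8.
Since s[11] = s[1] = 8, the sequence is eventually periodic: after a pre-period of length 1 it cycles with period 10.
For k ≥ 1, s[k] depends only on (k - 1) mod 10. (781 - 1) mod 10 = 0, so s[781] = s[1] = 8.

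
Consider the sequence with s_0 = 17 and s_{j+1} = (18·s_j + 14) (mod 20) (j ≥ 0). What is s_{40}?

2

s_0 = 17, s_1 = 0, s_2 = 14, s_3 = 6, s_4 = 2, s_5 = 10, s_6 = 14.
Since s_6 = s_2 = 14, the sequence is eventually periodic: after a pre-period of length 2 it cycles with period 4.
For j ≥ 2, s_j depends only on (j - 2) mod 4. (40 - 2) mod 4 = 2, so s_{40} = s_4 = 2.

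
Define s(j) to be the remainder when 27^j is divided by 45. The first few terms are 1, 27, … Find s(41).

27

We have s(0) = 1; s(1) = 27; s(2) = 9; s(3) = 18; s(4) = 36; s(5) = 27.
Since s(5) = s(1) = 27, the sequence is eventually periodic: after a pre-period of length 1 it cycles with period 4.
For j ≥ 1, s(j) depends only on (j - 1) mod 4. (41 - 1) mod 4 = 0, so s(41) = s(1) = 27.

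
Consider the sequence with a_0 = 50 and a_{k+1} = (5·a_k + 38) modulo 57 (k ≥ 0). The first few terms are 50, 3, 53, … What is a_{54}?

50

Computing terms: a_0 = 50, a_1 = 3, a_2 = 53, a_3 = 18, a_4 = 14, a_5 = 51, a_6 = 8, a_7 = 21, a_8 = 29, a_9 = 12, a_{10} = 41, a_{11} = 15, a_{12} = 56, a_{13} = 33, a_{14} = 32, a_{15} = 27, a_{16} = 2, a_{17} = 48, a_{18} = 50.
The sequence repeats with period 18.
(54 - 0) mod 18 = 0, so a_{54} = a_0 = 50.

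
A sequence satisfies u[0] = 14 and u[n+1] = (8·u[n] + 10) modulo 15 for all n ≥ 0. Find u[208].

14

We have u[0] = 14; u[1] = 2; u[2] = 11; u[3] = 8; u[4] = 14.
The sequence repeats with period 4.
(208 - 0) mod 4 = 0, so u[208] = u[0] = 14.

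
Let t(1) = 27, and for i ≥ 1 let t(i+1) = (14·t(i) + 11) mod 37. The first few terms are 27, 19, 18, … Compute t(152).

22

Listing terms: t(1) = 27, t(2) = 19, t(3) = 18, t(4) = 4, t(5) = 30, t(6) = 24, t(7) = 14, t(8) = 22, t(9) = 23, t(10) = 0, t(11) = 11, t(12) = 17, t(13) = 27.
The sequence repeats with period 12.
(152 - 1) mod 12 = 7, so t(152) = t(8) = 22.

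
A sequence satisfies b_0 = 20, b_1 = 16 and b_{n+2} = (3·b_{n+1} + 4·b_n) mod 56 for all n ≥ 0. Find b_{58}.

Computing terms: b_0 = 20, b_1 = 16, b_2 = 16, b_3 = 0, b_4 = 8, b_5 = 24, b_6 = 48, b_7 = 16, b_8 = 16.
Since (b_7, b_8) = (b_1, b_2) = (16, 16) (two consecutive terms determine the rest), the sequence is eventually periodic: after a pre-period of length 1 it cycles with period 6.
For n ≥ 1, b_n depends only on (n - 1) mod 6. (58 - 1) mod 6 = 3, so b_{58} = b_4 = 8.

8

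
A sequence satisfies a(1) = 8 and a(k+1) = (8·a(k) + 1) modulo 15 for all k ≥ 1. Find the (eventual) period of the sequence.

a(1) = 8,  a(2) = 5,  a(3) = 11,  a(4) = 14,  a(5) = 8.
The sequence repeats with period 4.

4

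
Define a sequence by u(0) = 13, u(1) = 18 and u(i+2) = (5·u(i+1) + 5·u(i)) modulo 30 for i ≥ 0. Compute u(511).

0

We have u(0) = 13; u(1) = 18; u(2) = 5; u(3) = 25; u(4) = 0; u(5) = 5; u(6) = 25.
Since (u(5), u(6)) = (u(2), u(3)) = (5, 25) (two consecutive terms determine the rest), the sequence is eventually periodic: after a pre-period of length 2 it cycles with period 3.
For i ≥ 2, u(i) depends only on (i - 2) mod 3. (511 - 2) mod 3 = 2, so u(511) = u(4) = 0.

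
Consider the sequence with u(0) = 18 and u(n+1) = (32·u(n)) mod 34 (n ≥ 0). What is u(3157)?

Listing terms: u(0) = 18,  u(1) = 32,  u(2) = 4,  u(3) = 26,  u(4) = 16,  u(5) = 2,  u(6) = 30,  u(7) = 8,  u(8) = 18.
Since u(8) = u(0) = 18, the sequence is periodic with period 8.
(3157 - 0) mod 8 = 5, so u(3157) = u(5) = 2.

2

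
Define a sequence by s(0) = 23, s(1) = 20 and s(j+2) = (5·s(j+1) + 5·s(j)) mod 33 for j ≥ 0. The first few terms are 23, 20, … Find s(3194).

Listing terms: s(0) = 23,  s(1) = 20,  s(2) = 17,  s(3) = 20,  s(4) = 20,  s(5) = 2,  s(6) = 11,  s(7) = 32,  s(8) = 17,  s(9) = 14,  s(10) = 23,  s(11) = 20.
Since (s(10), s(11)) = (s(0), s(1)) = (23, 20) (two consecutive terms determine the rest), the sequence is periodic with period 10.
(3194 - 0) mod 10 = 4, so s(3194) = s(4) = 20.

20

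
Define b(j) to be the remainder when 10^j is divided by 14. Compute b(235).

We have b(1) = 10, b(2) = 2, b(3) = 6, b(4) = 4, b(5) = 12, b(6) = 8, b(7) = 10.
The sequence repeats with period 6.
(235 - 1) mod 6 = 0, so b(235) = b(1) = 10.

10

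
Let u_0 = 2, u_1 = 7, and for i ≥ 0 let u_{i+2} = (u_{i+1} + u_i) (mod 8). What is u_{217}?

We have u_0 = 2, u_1 = 7, u_2 = 1, u_3 = 0, u_4 = 1, u_5 = 1, u_6 = 2, u_7 = 3, u_8 = 5, u_9 = 0, u_{10} = 5, u_{11} = 5, u_{12} = 2, u_{13} = 7.
Since (u_{12}, u_{13}) = (u_0, u_1) = (2, 7) (two consecutive terms determine the rest), the sequence is periodic with period 12.
(217 - 0) mod 12 = 1, so u_{217} = u_1 = 7.

7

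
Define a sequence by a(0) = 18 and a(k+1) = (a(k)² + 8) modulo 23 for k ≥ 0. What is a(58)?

12

Computing terms: a(0) = 18,  a(1) = 10,  a(2) = 16,  a(3) = 11,  a(4) = 14,  a(5) = 20,  a(6) = 17,  a(7) = 21,  a(8) = 12,  a(9) = 14.
Since a(9) = a(4) = 14, the sequence is eventually periodic: after a pre-period of length 4 it cycles with period 5.
For k ≥ 4, a(k) depends only on (k - 4) mod 5. (58 - 4) mod 5 = 4, so a(58) = a(8) = 12.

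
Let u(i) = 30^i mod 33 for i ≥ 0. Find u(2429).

u(0) = 1,  u(1) = 30,  u(2) = 9,  u(3) = 6,  u(4) = 15,  u(5) = 21,  u(6) = 3,  u(7) = 24,  u(8) = 27,  u(9) = 18,  u(10) = 12,  u(11) = 30.
Since u(11) = u(1) = 30, the sequence is eventually periodic: after a pre-period of length 1 it cycles with period 10.
For i ≥ 1, u(i) depends only on (i - 1) mod 10. (2429 - 1) mod 10 = 8, so u(2429) = u(9) = 18.

18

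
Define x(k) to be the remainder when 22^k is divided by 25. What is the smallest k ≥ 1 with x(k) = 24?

10

Listing terms: x(0) = 1, x(1) = 22, x(2) = 9, x(3) = 23, x(4) = 6, x(5) = 7, x(6) = 4, x(7) = 13, x(8) = 11, x(9) = 17, x(10) = 24, x(11) = 3, x(12) = 16, x(13) = 2, x(14) = 19, x(15) = 18, x(16) = 21, x(17) = 12, x(18) = 14, x(19) = 8, x(20) = 1.
The sequence repeats with period 20.
The value 24 first appears (with k ≥ 1) at x(10).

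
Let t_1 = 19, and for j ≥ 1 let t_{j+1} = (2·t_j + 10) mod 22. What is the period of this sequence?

10

t_1 = 19; t_2 = 4; t_3 = 18; t_4 = 2; t_5 = 14; t_6 = 16; t_7 = 20; t_8 = 6; t_9 = 0; t_{10} = 10; t_{11} = 8; t_{12} = 4.
Since t_{12} = t_2 = 4, the sequence is eventually periodic: after a pre-period of length 1 it cycles with period 10.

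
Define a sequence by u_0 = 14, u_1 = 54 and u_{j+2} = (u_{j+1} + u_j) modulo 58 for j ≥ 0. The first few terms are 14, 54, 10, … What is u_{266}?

We have u_0 = 14; u_1 = 54; u_2 = 10; u_3 = 6; u_4 = 16; u_5 = 22; u_6 = 38; u_7 = 2; u_8 = 40; u_9 = 42; u_{10} = 24; u_{11} = 8; u_{12} = 32; u_{13} = 40; u_{14} = 14; u_{15} = 54.
Since (u_{14}, u_{15}) = (u_0, u_1) = (14, 54) (two consecutive terms determine the rest), the sequence is periodic with period 14.
(266 - 0) mod 14 = 0, so u_{266} = u_0 = 14.

14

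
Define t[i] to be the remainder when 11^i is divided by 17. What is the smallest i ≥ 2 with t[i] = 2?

Computing terms: t[1] = 11,  t[2] = 2,  t[3] = 5,  t[4] = 4,  t[5] = 10,  t[6] = 8,  t[7] = 3,  t[8] = 16,  t[9] = 6,  t[10] = 15,  t[11] = 12,  t[12] = 13,  t[13] = 7,  t[14] = 9,  t[15] = 14,  t[16] = 1,  t[17] = 11.
The sequence repeats with period 16.
The value 2 first appears (with i ≥ 2) at t[2].

2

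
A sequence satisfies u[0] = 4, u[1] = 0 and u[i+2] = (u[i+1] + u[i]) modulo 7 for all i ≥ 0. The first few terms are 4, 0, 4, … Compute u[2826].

3

Computing terms: u[0] = 4, u[1] = 0, u[2] = 4, u[3] = 4, u[4] = 1, u[5] = 5, u[6] = 6, u[7] = 4, u[8] = 3, u[9] = 0, u[10] = 3, u[11] = 3, u[12] = 6, u[13] = 2, u[14] = 1, u[15] = 3, u[16] = 4, u[17] = 0.
The sequence repeats with period 16.
(2826 - 0) mod 16 = 10, so u[2826] = u[10] = 3.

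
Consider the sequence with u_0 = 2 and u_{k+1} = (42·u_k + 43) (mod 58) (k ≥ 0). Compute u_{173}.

We have u_0 = 2, u_1 = 11, u_2 = 41, u_3 = 25, u_4 = 49, u_5 = 13, u_6 = 9, u_7 = 15, u_8 = 35, u_9 = 5, u_{10} = 21, u_{11} = 55, u_{12} = 33, u_{13} = 37, u_{14} = 31, u_{15} = 11.
Since u_{15} = u_1 = 11, the sequence is eventually periodic: after a pre-period of length 1 it cycles with period 14.
For k ≥ 1, u_k depends only on (k - 1) mod 14. (173 - 1) mod 14 = 4, so u_{173} = u_5 = 13.

13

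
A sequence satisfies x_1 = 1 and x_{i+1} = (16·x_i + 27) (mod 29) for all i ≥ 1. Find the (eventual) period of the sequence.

Computing terms: x_1 = 1; x_2 = 14; x_3 = 19; x_4 = 12; x_5 = 16; x_6 = 22; x_7 = 2; x_8 = 1.
Since x_8 = x_1 = 1, the sequence is periodic with period 7.

7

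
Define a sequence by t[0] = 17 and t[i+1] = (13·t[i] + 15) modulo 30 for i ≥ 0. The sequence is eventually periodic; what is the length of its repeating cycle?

4

t[0] = 17,  t[1] = 26,  t[2] = 23,  t[3] = 14,  t[4] = 17.
The sequence repeats with period 4.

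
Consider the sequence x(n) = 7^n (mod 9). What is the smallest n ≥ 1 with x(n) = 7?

x(0) = 1,  x(1) = 7,  x(2) = 4,  x(3) = 1.
The sequence repeats with period 3.
The value 7 first appears (with n ≥ 1) at x(1).

1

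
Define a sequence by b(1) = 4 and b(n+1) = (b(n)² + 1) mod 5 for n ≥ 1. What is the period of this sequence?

b(1) = 4,  b(2) = 2,  b(3) = 0,  b(4) = 1,  b(5) = 2.
Since b(5) = b(2) = 2, the sequence is eventually periodic: after a pre-period of length 1 it cycles with period 3.

3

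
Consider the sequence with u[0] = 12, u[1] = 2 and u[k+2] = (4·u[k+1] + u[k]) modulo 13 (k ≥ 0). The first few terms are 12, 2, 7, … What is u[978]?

Listing terms: u[0] = 12,  u[1] = 2,  u[2] = 7,  u[3] = 4,  u[4] = 10,  u[5] = 5,  u[6] = 4,  u[7] = 8,  u[8] = 10,  u[9] = 9,  u[10] = 7,  u[11] = 11,  u[12] = 12,  u[13] = 7,  u[14] = 1,  u[15] = 11,  u[16] = 6,  u[17] = 9,  u[18] = 3,  u[19] = 8,  u[20] = 9,  u[21] = 5,  u[22] = 3,  u[23] = 4,  u[24] = 6,  u[25] = 2,  u[26] = 1,  u[27] = 6,  u[28] = 12,  u[29] = 2.
Since (u[28], u[29]) = (u[0], u[1]) = (12, 2) (two consecutive terms determine the rest), the sequence is periodic with period 28.
(978 - 0) mod 28 = 26, so u[978] = u[26] = 1.

1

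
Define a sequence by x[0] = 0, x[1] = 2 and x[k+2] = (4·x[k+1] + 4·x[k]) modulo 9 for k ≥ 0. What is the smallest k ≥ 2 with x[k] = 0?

12

Listing terms: x[0] = 0, x[1] = 2, x[2] = 8, x[3] = 4, x[4] = 3, x[5] = 1, x[6] = 7, x[7] = 5, x[8] = 3, x[9] = 5, x[10] = 5, x[11] = 4, x[12] = 0, x[13] = 7, x[14] = 1, x[15] = 5, x[16] = 6, x[17] = 8, x[18] = 2, x[19] = 4, x[20] = 6, x[21] = 4, x[22] = 4, x[23] = 5, x[24] = 0, x[25] = 2.
Since (x[24], x[25]) = (x[0], x[1]) = (0, 2) (two consecutive terms determine the rest), the sequence is periodic with period 24.
The value 0 first appears (with k ≥ 2) at x[12].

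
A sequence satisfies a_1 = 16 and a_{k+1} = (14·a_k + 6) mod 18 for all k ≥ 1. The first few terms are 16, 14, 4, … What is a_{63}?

4

Listing terms: a_1 = 16, a_2 = 14, a_3 = 4, a_4 = 8, a_5 = 10, a_6 = 2, a_7 = 16.
The sequence repeats with period 6.
(63 - 1) mod 6 = 2, so a_{63} = a_3 = 4.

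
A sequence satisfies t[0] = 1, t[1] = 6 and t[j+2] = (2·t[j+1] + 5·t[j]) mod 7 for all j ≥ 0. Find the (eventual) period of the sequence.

We have t[0] = 1, t[1] = 6, t[2] = 3, t[3] = 1, t[4] = 3, t[5] = 4, t[6] = 2, t[7] = 3, t[8] = 2, t[9] = 5, t[10] = 6, t[11] = 2, t[12] = 6, t[13] = 1, t[14] = 4, t[15] = 6, t[16] = 4, t[17] = 3, t[18] = 5, t[19] = 4, t[20] = 5, t[21] = 2, t[22] = 1, t[23] = 5, t[24] = 1, t[25] = 6.
The sequence repeats with period 24.

24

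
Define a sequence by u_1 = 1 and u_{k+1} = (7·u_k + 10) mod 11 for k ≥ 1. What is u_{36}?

u_1 = 1, u_2 = 6, u_3 = 8, u_4 = 0, u_5 = 10, u_6 = 3, u_7 = 9, u_8 = 7, u_9 = 4, u_{10} = 5, u_{11} = 1.
The sequence repeats with period 10.
(36 - 1) mod 10 = 5, so u_{36} = u_6 = 3.

3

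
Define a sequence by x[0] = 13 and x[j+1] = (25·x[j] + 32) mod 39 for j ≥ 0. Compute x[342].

Computing terms: x[0] = 13,  x[1] = 6,  x[2] = 26,  x[3] = 19,  x[4] = 0,  x[5] = 32,  x[6] = 13.
Since x[6] = x[0] = 13, the sequence is periodic with period 6.
(342 - 0) mod 6 = 0, so x[342] = x[0] = 13.

13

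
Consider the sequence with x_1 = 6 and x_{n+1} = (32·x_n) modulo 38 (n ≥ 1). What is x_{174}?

12

Computing terms: x_1 = 6, x_2 = 2, x_3 = 26, x_4 = 34, x_5 = 24, x_6 = 8, x_7 = 28, x_8 = 22, x_9 = 20, x_{10} = 32, x_{11} = 36, x_{12} = 12, x_{13} = 4, x_{14} = 14, x_{15} = 30, x_{16} = 10, x_{17} = 16, x_{18} = 18, x_{19} = 6.
The sequence repeats with period 18.
So x_{174} = x_{1 + ((174-1) mod 18)} = x_{12} = 12.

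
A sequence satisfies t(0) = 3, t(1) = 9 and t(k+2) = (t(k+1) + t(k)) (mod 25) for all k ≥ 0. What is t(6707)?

16

t(0) = 3, t(1) = 9, t(2) = 12, t(3) = 21, t(4) = 8, t(5) = 4, t(6) = 12, t(7) = 16, t(8) = 3, t(9) = 19, t(10) = 22, t(11) = 16, t(12) = 13, t(13) = 4, t(14) = 17, t(15) = 21, t(16) = 13, t(17) = 9, t(18) = 22, t(19) = 6, t(20) = 3, t(21) = 9.
Since (t(20), t(21)) = (t(0), t(1)) = (3, 9) (two consecutive terms determine the rest), the sequence is periodic with period 20.
So t(6707) = t(0 + ((6707-0) mod 20)) = t(7) = 16.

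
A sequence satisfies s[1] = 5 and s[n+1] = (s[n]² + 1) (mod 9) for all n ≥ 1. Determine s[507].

s[1] = 5,  s[2] = 8,  s[3] = 2,  s[4] = 5.
Since s[4] = s[1] = 5, the sequence is periodic with period 3.
(507 - 1) mod 3 = 2, so s[507] = s[3] = 2.

2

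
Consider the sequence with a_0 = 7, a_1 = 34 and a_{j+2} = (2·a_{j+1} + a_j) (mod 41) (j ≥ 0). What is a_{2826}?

0

a_0 = 7; a_1 = 34; a_2 = 34; a_3 = 20; a_4 = 33; a_5 = 4; a_6 = 0; a_7 = 4; a_8 = 8; a_9 = 20; a_{10} = 7; a_{11} = 34.
Since (a_{10}, a_{11}) = (a_0, a_1) = (7, 34) (two consecutive terms determine the rest), the sequence is periodic with period 10.
So a_{2826} = a_{0 + ((2826-0) mod 10)} = a_6 = 0.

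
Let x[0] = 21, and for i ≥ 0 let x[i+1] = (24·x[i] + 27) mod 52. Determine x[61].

x[0] = 21, x[1] = 11, x[2] = 31, x[3] = 43, x[4] = 19, x[5] = 15, x[6] = 23, x[7] = 7, x[8] = 39, x[9] = 27, x[10] = 51, x[11] = 3, x[12] = 47, x[13] = 11.
Since x[13] = x[1] = 11, the sequence is eventually periodic: after a pre-period of length 1 it cycles with period 12.
For i ≥ 1, x[i] depends only on (i - 1) mod 12. (61 - 1) mod 12 = 0, so x[61] = x[1] = 11.

11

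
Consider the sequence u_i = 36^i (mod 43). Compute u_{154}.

36

Computing terms: u_1 = 36,  u_2 = 6,  u_3 = 1,  u_4 = 36.
Since u_4 = u_1 = 36, the sequence is periodic with period 3.
(154 - 1) mod 3 = 0, so u_{154} = u_1 = 36.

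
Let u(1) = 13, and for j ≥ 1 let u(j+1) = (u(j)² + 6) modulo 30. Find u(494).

25

Computing terms: u(1) = 13, u(2) = 25, u(3) = 1, u(4) = 7, u(5) = 25.
Since u(5) = u(2) = 25, the sequence is eventually periodic: after a pre-period of length 1 it cycles with period 3.
For j ≥ 2, u(j) depends only on (j - 2) mod 3. (494 - 2) mod 3 = 0, so u(494) = u(2) = 25.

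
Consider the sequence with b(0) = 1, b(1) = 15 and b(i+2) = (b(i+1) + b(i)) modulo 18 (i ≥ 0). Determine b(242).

b(0) = 1, b(1) = 15, b(2) = 16, b(3) = 13, b(4) = 11, b(5) = 6, b(6) = 17, b(7) = 5, b(8) = 4, b(9) = 9, b(10) = 13, b(11) = 4, b(12) = 17, b(13) = 3, b(14) = 2, b(15) = 5, b(16) = 7, b(17) = 12, b(18) = 1, b(19) = 13, b(20) = 14, b(21) = 9, b(22) = 5, b(23) = 14, b(24) = 1, b(25) = 15.
Since (b(24), b(25)) = (b(0), b(1)) = (1, 15) (two consecutive terms determine the rest), the sequence is periodic with period 24.
(242 - 0) mod 24 = 2, so b(242) = b(2) = 16.

16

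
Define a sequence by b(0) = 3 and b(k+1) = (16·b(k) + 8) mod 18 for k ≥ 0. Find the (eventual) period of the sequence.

9

b(0) = 3,  b(1) = 2,  b(2) = 4,  b(3) = 0,  b(4) = 8,  b(5) = 10,  b(6) = 6,  b(7) = 14,  b(8) = 16,  b(9) = 12,  b(10) = 2.
Since b(10) = b(1) = 2, the sequence is eventually periodic: after a pre-period of length 1 it cycles with period 9.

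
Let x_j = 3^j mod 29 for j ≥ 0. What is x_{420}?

1

Computing terms: x_0 = 1, x_1 = 3, x_2 = 9, x_3 = 27, x_4 = 23, x_5 = 11, x_6 = 4, x_7 = 12, x_8 = 7, x_9 = 21, x_{10} = 5, x_{11} = 15, x_{12} = 16, x_{13} = 19, x_{14} = 28, x_{15} = 26, x_{16} = 20, x_{17} = 2, x_{18} = 6, x_{19} = 18, x_{20} = 25, x_{21} = 17, x_{22} = 22, x_{23} = 8, x_{24} = 24, x_{25} = 14, x_{26} = 13, x_{27} = 10, x_{28} = 1.
Since x_{28} = x_0 = 1, the sequence is periodic with period 28.
(420 - 0) mod 28 = 0, so x_{420} = x_0 = 1.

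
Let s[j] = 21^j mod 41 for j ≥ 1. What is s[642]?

31

Computing terms: s[1] = 21, s[2] = 31, s[3] = 36, s[4] = 18, s[5] = 9, s[6] = 25, s[7] = 33, s[8] = 37, s[9] = 39, s[10] = 40, s[11] = 20, s[12] = 10, s[13] = 5, s[14] = 23, s[15] = 32, s[16] = 16, s[17] = 8, s[18] = 4, s[19] = 2, s[20] = 1, s[21] = 21.
The sequence repeats with period 20.
(642 - 1) mod 20 = 1, so s[642] = s[2] = 31.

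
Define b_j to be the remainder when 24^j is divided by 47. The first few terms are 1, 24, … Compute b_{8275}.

Computing terms: b_0 = 1,  b_1 = 24,  b_2 = 12,  b_3 = 6,  b_4 = 3,  b_5 = 25,  b_6 = 36,  b_7 = 18,  b_8 = 9,  b_9 = 28,  b_{10} = 14,  b_{11} = 7,  b_{12} = 27,  b_{13} = 37,  b_{14} = 42,  b_{15} = 21,  b_{16} = 34,  b_{17} = 17,  b_{18} = 32,  b_{19} = 16,  b_{20} = 8,  b_{21} = 4,  b_{22} = 2,  b_{23} = 1.
Since b_{23} = b_0 = 1, the sequence is periodic with period 23.
So b_{8275} = b_{0 + ((8275-0) mod 23)} = b_{18} = 32.

32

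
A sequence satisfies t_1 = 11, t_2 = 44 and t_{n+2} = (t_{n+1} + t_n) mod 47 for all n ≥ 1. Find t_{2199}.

16

We have t_1 = 11,  t_2 = 44,  t_3 = 8,  t_4 = 5,  t_5 = 13,  t_6 = 18,  t_7 = 31,  t_8 = 2,  t_9 = 33,  t_{10} = 35,  t_{11} = 21,  t_{12} = 9,  t_{13} = 30,  t_{14} = 39,  t_{15} = 22,  t_{16} = 14,  t_{17} = 36,  t_{18} = 3,  t_{19} = 39,  t_{20} = 42,  t_{21} = 34,  t_{22} = 29,  t_{23} = 16,  t_{24} = 45,  t_{25} = 14,  t_{26} = 12,  t_{27} = 26,  t_{28} = 38,  t_{29} = 17,  t_{30} = 8,  t_{31} = 25,  t_{32} = 33,  t_{33} = 11,  t_{34} = 44.
Since (t_{33}, t_{34}) = (t_1, t_2) = (11, 44) (two consecutive terms determine the rest), the sequence is periodic with period 32.
(2199 - 1) mod 32 = 22, so t_{2199} = t_{23} = 16.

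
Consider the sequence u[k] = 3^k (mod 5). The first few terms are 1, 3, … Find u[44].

u[0] = 1; u[1] = 3; u[2] = 4; u[3] = 2; u[4] = 1.
Since u[4] = u[0] = 1, the sequence is periodic with period 4.
So u[44] = u[0 + ((44-0) mod 4)] = u[0] = 1.

1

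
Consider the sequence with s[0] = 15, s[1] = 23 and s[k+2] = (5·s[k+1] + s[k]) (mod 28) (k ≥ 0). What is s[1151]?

s[0] = 15; s[1] = 23; s[2] = 18; s[3] = 1; s[4] = 23; s[5] = 4; s[6] = 15; s[7] = 23.
Since (s[6], s[7]) = (s[0], s[1]) = (15, 23) (two consecutive terms determine the rest), the sequence is periodic with period 6.
So s[1151] = s[0 + ((1151-0) mod 6)] = s[5] = 4.

4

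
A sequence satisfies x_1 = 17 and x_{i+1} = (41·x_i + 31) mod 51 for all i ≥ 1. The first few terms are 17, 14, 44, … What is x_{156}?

2

Listing terms: x_1 = 17, x_2 = 14, x_3 = 44, x_4 = 50, x_5 = 41, x_6 = 29, x_7 = 47, x_8 = 20, x_9 = 35, x_{10} = 38, x_{11} = 8, x_{12} = 2, x_{13} = 11, x_{14} = 23, x_{15} = 5, x_{16} = 32, x_{17} = 17.
Since x_{17} = x_1 = 17, the sequence is periodic with period 16.
(156 - 1) mod 16 = 11, so x_{156} = x_{12} = 2.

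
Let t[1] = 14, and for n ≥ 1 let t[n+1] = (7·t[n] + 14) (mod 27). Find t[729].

0

Computing terms: t[1] = 14,  t[2] = 4,  t[3] = 15,  t[4] = 11,  t[5] = 10,  t[6] = 3,  t[7] = 8,  t[8] = 16,  t[9] = 18,  t[10] = 5,  t[11] = 22,  t[12] = 6,  t[13] = 2,  t[14] = 1,  t[15] = 21,  t[16] = 26,  t[17] = 7,  t[18] = 9,  t[19] = 23,  t[20] = 13,  t[21] = 24,  t[22] = 20,  t[23] = 19,  t[24] = 12,  t[25] = 17,  t[26] = 25,  t[27] = 0,  t[28] = 14.
Since t[28] = t[1] = 14, the sequence is periodic with period 27.
(729 - 1) mod 27 = 26, so t[729] = t[27] = 0.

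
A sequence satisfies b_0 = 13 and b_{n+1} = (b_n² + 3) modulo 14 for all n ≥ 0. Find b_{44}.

We have b_0 = 13; b_1 = 4; b_2 = 5; b_3 = 0; b_4 = 3; b_5 = 12; b_6 = 7; b_7 = 10; b_8 = 5.
Since b_8 = b_2 = 5, the sequence is eventually periodic: after a pre-period of length 2 it cycles with period 6.
For n ≥ 2, b_n depends only on (n - 2) mod 6. (44 - 2) mod 6 = 0, so b_{44} = b_2 = 5.

5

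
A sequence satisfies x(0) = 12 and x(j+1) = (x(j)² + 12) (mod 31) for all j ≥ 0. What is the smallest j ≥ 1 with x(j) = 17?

We have x(0) = 12,  x(1) = 1,  x(2) = 13,  x(3) = 26,  x(4) = 6,  x(5) = 17,  x(6) = 22,  x(7) = 0,  x(8) = 12.
Since x(8) = x(0) = 12, the sequence is periodic with period 8.
The value 17 first appears (with j ≥ 1) at x(5).

5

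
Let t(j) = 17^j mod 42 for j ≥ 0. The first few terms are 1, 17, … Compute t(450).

Computing terms: t(0) = 1, t(1) = 17, t(2) = 37, t(3) = 41, t(4) = 25, t(5) = 5, t(6) = 1.
Since t(6) = t(0) = 1, the sequence is periodic with period 6.
(450 - 0) mod 6 = 0, so t(450) = t(0) = 1.

1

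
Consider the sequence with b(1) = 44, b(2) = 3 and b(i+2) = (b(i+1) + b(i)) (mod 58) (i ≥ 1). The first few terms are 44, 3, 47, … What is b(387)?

55

Computing terms: b(1) = 44,  b(2) = 3,  b(3) = 47,  b(4) = 50,  b(5) = 39,  b(6) = 31,  b(7) = 12,  b(8) = 43,  b(9) = 55,  b(10) = 40,  b(11) = 37,  b(12) = 19,  b(13) = 56,  b(14) = 17,  b(15) = 15,  b(16) = 32,  b(17) = 47,  b(18) = 21,  b(19) = 10,  b(20) = 31,  b(21) = 41,  b(22) = 14,  b(23) = 55,  b(24) = 11,  b(25) = 8,  b(26) = 19,  b(27) = 27,  b(28) = 46,  b(29) = 15,  b(30) = 3,  b(31) = 18,  b(32) = 21,  b(33) = 39,  b(34) = 2,  b(35) = 41,  b(36) = 43,  b(37) = 26,  b(38) = 11,  b(39) = 37,  b(40) = 48,  b(41) = 27,  b(42) = 17,  b(43) = 44,  b(44) = 3.
Since (b(43), b(44)) = (b(1), b(2)) = (44, 3) (two consecutive terms determine the rest), the sequence is periodic with period 42.
(387 - 1) mod 42 = 8, so b(387) = b(9) = 55.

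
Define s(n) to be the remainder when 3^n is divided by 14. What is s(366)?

We have s(0) = 1; s(1) = 3; s(2) = 9; s(3) = 13; s(4) = 11; s(5) = 5; s(6) = 1.
Since s(6) = s(0) = 1, the sequence is periodic with period 6.
(366 - 0) mod 6 = 0, so s(366) = s(0) = 1.

1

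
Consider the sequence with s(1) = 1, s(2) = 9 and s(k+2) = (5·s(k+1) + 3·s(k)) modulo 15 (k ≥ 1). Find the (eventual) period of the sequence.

8

s(1) = 1; s(2) = 9; s(3) = 3; s(4) = 12; s(5) = 9; s(6) = 6; s(7) = 12; s(8) = 3; s(9) = 6; s(10) = 9; s(11) = 3.
Since (s(10), s(11)) = (s(2), s(3)) = (9, 3) (two consecutive terms determine the rest), the sequence is eventually periodic: after a pre-period of length 1 it cycles with period 8.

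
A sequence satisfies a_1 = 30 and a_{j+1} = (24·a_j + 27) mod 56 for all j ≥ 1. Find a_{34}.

27

Computing terms: a_1 = 30,  a_2 = 19,  a_3 = 35,  a_4 = 27,  a_5 = 3,  a_6 = 43,  a_7 = 51,  a_8 = 19.
Since a_8 = a_2 = 19, the sequence is eventually periodic: after a pre-period of length 1 it cycles with period 6.
For j ≥ 2, a_j depends only on (j - 2) mod 6. (34 - 2) mod 6 = 2, so a_{34} = a_4 = 27.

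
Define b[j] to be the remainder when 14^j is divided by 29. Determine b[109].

We have b[0] = 1,  b[1] = 14,  b[2] = 22,  b[3] = 18,  b[4] = 20,  b[5] = 19,  b[6] = 5,  b[7] = 12,  b[8] = 23,  b[9] = 3,  b[10] = 13,  b[11] = 8,  b[12] = 25,  b[13] = 2,  b[14] = 28,  b[15] = 15,  b[16] = 7,  b[17] = 11,  b[18] = 9,  b[19] = 10,  b[20] = 24,  b[21] = 17,  b[22] = 6,  b[23] = 26,  b[24] = 16,  b[25] = 21,  b[26] = 4,  b[27] = 27,  b[28] = 1.
Since b[28] = b[0] = 1, the sequence is periodic with period 28.
(109 - 0) mod 28 = 25, so b[109] = b[25] = 21.

21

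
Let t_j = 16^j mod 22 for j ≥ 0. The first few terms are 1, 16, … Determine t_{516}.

16

Computing terms: t_0 = 1, t_1 = 16, t_2 = 14, t_3 = 4, t_4 = 20, t_5 = 12, t_6 = 16.
Since t_6 = t_1 = 16, the sequence is eventually periodic: after a pre-period of length 1 it cycles with period 5.
For j ≥ 1, t_j depends only on (j - 1) mod 5. (516 - 1) mod 5 = 0, so t_{516} = t_1 = 16.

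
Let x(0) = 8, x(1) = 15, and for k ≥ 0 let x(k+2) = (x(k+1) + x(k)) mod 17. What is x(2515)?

11

Listing terms: x(0) = 8, x(1) = 15, x(2) = 6, x(3) = 4, x(4) = 10, x(5) = 14, x(6) = 7, x(7) = 4, x(8) = 11, x(9) = 15, x(10) = 9, x(11) = 7, x(12) = 16, x(13) = 6, x(14) = 5, x(15) = 11, x(16) = 16, x(17) = 10, x(18) = 9, x(19) = 2, x(20) = 11, x(21) = 13, x(22) = 7, x(23) = 3, x(24) = 10, x(25) = 13, x(26) = 6, x(27) = 2, x(28) = 8, x(29) = 10, x(30) = 1, x(31) = 11, x(32) = 12, x(33) = 6, x(34) = 1, x(35) = 7, x(36) = 8, x(37) = 15.
Since (x(36), x(37)) = (x(0), x(1)) = (8, 15) (two consecutive terms determine the rest), the sequence is periodic with period 36.
(2515 - 0) mod 36 = 31, so x(2515) = x(31) = 11.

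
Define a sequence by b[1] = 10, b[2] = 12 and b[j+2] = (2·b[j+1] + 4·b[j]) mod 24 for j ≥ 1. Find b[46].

We have b[1] = 10,  b[2] = 12,  b[3] = 16,  b[4] = 8,  b[5] = 8,  b[6] = 0,  b[7] = 8,  b[8] = 16,  b[9] = 16,  b[10] = 0,  b[11] = 16,  b[12] = 8.
Since (b[11], b[12]) = (b[3], b[4]) = (16, 8) (two consecutive terms determine the rest), the sequence is eventually periodic: after a pre-period of length 2 it cycles with period 8.
For j ≥ 3, b[j] depends only on (j - 3) mod 8. (46 - 3) mod 8 = 3, so b[46] = b[6] = 0.

0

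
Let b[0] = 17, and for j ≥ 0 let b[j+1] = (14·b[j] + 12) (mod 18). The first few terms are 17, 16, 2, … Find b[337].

Listing terms: b[0] = 17; b[1] = 16; b[2] = 2; b[3] = 4; b[4] = 14; b[5] = 10; b[6] = 8; b[7] = 16.
Since b[7] = b[1] = 16, the sequence is eventually periodic: after a pre-period of length 1 it cycles with period 6.
For j ≥ 1, b[j] depends only on (j - 1) mod 6. (337 - 1) mod 6 = 0, so b[337] = b[1] = 16.

16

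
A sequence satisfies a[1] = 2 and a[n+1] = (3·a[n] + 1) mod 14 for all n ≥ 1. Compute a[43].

2

We have a[1] = 2,  a[2] = 7,  a[3] = 8,  a[4] = 11,  a[5] = 6,  a[6] = 5,  a[7] = 2.
The sequence repeats with period 6.
So a[43] = a[1 + ((43-1) mod 6)] = a[1] = 2.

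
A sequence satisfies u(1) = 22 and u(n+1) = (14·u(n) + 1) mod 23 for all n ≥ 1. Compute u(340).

We have u(1) = 22, u(2) = 10, u(3) = 3, u(4) = 20, u(5) = 5, u(6) = 2, u(7) = 6, u(8) = 16, u(9) = 18, u(10) = 0, u(11) = 1, u(12) = 15, u(13) = 4, u(14) = 11, u(15) = 17, u(16) = 9, u(17) = 12, u(18) = 8, u(19) = 21, u(20) = 19, u(21) = 14, u(22) = 13, u(23) = 22.
Since u(23) = u(1) = 22, the sequence is periodic with period 22.
(340 - 1) mod 22 = 9, so u(340) = u(10) = 0.

0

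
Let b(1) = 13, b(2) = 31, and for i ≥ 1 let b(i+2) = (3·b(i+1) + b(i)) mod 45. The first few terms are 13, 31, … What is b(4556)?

Computing terms: b(1) = 13, b(2) = 31, b(3) = 16, b(4) = 34, b(5) = 28, b(6) = 28, b(7) = 22, b(8) = 4, b(9) = 34, b(10) = 16, b(11) = 37, b(12) = 37, b(13) = 13, b(14) = 31.
Since (b(13), b(14)) = (b(1), b(2)) = (13, 31) (two consecutive terms determine the rest), the sequence is periodic with period 12.
So b(4556) = b(1 + ((4556-1) mod 12)) = b(8) = 4.

4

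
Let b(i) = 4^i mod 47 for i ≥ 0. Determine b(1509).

Listing terms: b(0) = 1,  b(1) = 4,  b(2) = 16,  b(3) = 17,  b(4) = 21,  b(5) = 37,  b(6) = 7,  b(7) = 28,  b(8) = 18,  b(9) = 25,  b(10) = 6,  b(11) = 24,  b(12) = 2,  b(13) = 8,  b(14) = 32,  b(15) = 34,  b(16) = 42,  b(17) = 27,  b(18) = 14,  b(19) = 9,  b(20) = 36,  b(21) = 3,  b(22) = 12,  b(23) = 1.
Since b(23) = b(0) = 1, the sequence is periodic with period 23.
(1509 - 0) mod 23 = 14, so b(1509) = b(14) = 32.

32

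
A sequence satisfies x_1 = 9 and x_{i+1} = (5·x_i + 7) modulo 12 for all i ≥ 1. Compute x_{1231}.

3

Computing terms: x_1 = 9, x_2 = 4, x_3 = 3, x_4 = 10, x_5 = 9.
Since x_5 = x_1 = 9, the sequence is periodic with period 4.
So x_{1231} = x_{1 + ((1231-1) mod 4)} = x_3 = 3.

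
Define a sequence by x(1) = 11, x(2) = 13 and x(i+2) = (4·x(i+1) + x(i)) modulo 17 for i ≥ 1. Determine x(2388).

Listing terms: x(1) = 11; x(2) = 13; x(3) = 12; x(4) = 10; x(5) = 1; x(6) = 14; x(7) = 6; x(8) = 4; x(9) = 5; x(10) = 7; x(11) = 16; x(12) = 3; x(13) = 11; x(14) = 13.
Since (x(13), x(14)) = (x(1), x(2)) = (11, 13) (two consecutive terms determine the rest), the sequence is periodic with period 12.
(2388 - 1) mod 12 = 11, so x(2388) = x(12) = 3.

3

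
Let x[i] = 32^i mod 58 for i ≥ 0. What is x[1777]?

48

Computing terms: x[0] = 1,  x[1] = 32,  x[2] = 38,  x[3] = 56,  x[4] = 52,  x[5] = 40,  x[6] = 4,  x[7] = 12,  x[8] = 36,  x[9] = 50,  x[10] = 34,  x[11] = 44,  x[12] = 16,  x[13] = 48,  x[14] = 28,  x[15] = 26,  x[16] = 20,  x[17] = 2,  x[18] = 6,  x[19] = 18,  x[20] = 54,  x[21] = 46,  x[22] = 22,  x[23] = 8,  x[24] = 24,  x[25] = 14,  x[26] = 42,  x[27] = 10,  x[28] = 30,  x[29] = 32.
Since x[29] = x[1] = 32, the sequence is eventually periodic: after a pre-period of length 1 it cycles with period 28.
For i ≥ 1, x[i] depends only on (i - 1) mod 28. (1777 - 1) mod 28 = 12, so x[1777] = x[13] = 48.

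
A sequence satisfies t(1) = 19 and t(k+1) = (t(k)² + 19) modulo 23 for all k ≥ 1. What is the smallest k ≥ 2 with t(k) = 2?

3

t(1) = 19, t(2) = 12, t(3) = 2, t(4) = 0, t(5) = 19.
Since t(5) = t(1) = 19, the sequence is periodic with period 4.
The value 2 first appears (with k ≥ 2) at t(3).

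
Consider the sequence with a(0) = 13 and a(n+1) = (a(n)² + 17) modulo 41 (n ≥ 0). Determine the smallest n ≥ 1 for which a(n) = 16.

3

a(0) = 13; a(1) = 22; a(2) = 9; a(3) = 16; a(4) = 27; a(5) = 8; a(6) = 40; a(7) = 18; a(8) = 13.
The sequence repeats with period 8.
The value 16 first appears (with n ≥ 1) at a(3).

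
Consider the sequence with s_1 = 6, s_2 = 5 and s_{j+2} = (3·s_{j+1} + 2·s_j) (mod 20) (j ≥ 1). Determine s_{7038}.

3

s_1 = 6, s_2 = 5, s_3 = 7, s_4 = 11, s_5 = 7, s_6 = 3, s_7 = 3, s_8 = 15, s_9 = 11, s_{10} = 3, s_{11} = 11, s_{12} = 19, s_{13} = 19, s_{14} = 15, s_{15} = 3, s_{16} = 19, s_{17} = 3, s_{18} = 7, s_{19} = 7, s_{20} = 15, s_{21} = 19, s_{22} = 7, s_{23} = 19, s_{24} = 11, s_{25} = 11, s_{26} = 15, s_{27} = 7, s_{28} = 11.
Since (s_{27}, s_{28}) = (s_3, s_4) = (7, 11) (two consecutive terms determine the rest), the sequence is eventually periodic: after a pre-period of length 2 it cycles with period 24.
For j ≥ 3, s_j depends only on (j - 3) mod 24. (7038 - 3) mod 24 = 3, so s_{7038} = s_6 = 3.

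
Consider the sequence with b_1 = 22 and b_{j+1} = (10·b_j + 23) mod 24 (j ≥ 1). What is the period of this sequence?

Computing terms: b_1 = 22,  b_2 = 3,  b_3 = 5,  b_4 = 1,  b_5 = 9,  b_6 = 17,  b_7 = 1.
Since b_7 = b_4 = 1, the sequence is eventually periodic: after a pre-period of length 3 it cycles with period 3.

3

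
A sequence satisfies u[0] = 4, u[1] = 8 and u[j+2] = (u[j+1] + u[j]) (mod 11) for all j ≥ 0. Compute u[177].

Computing terms: u[0] = 4, u[1] = 8, u[2] = 1, u[3] = 9, u[4] = 10, u[5] = 8, u[6] = 7, u[7] = 4, u[8] = 0, u[9] = 4, u[10] = 4, u[11] = 8.
Since (u[10], u[11]) = (u[0], u[1]) = (4, 8) (two consecutive terms determine the rest), the sequence is periodic with period 10.
So u[177] = u[0 + ((177-0) mod 10)] = u[7] = 4.

4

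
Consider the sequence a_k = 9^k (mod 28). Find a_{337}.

9

Computing terms: a_1 = 9,  a_2 = 25,  a_3 = 1,  a_4 = 9.
Since a_4 = a_1 = 9, the sequence is periodic with period 3.
So a_{337} = a_{1 + ((337-1) mod 3)} = a_1 = 9.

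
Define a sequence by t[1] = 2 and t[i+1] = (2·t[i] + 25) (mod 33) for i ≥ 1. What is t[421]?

Computing terms: t[1] = 2,  t[2] = 29,  t[3] = 17,  t[4] = 26,  t[5] = 11,  t[6] = 14,  t[7] = 20,  t[8] = 32,  t[9] = 23,  t[10] = 5,  t[11] = 2.
The sequence repeats with period 10.
So t[421] = t[1 + ((421-1) mod 10)] = t[1] = 2.

2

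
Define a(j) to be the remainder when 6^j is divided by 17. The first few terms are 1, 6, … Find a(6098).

2

We have a(0) = 1; a(1) = 6; a(2) = 2; a(3) = 12; a(4) = 4; a(5) = 7; a(6) = 8; a(7) = 14; a(8) = 16; a(9) = 11; a(10) = 15; a(11) = 5; a(12) = 13; a(13) = 10; a(14) = 9; a(15) = 3; a(16) = 1.
The sequence repeats with period 16.
(6098 - 0) mod 16 = 2, so a(6098) = a(2) = 2.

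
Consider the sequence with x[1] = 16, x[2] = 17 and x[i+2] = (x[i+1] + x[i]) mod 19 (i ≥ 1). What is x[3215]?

x[1] = 16,  x[2] = 17,  x[3] = 14,  x[4] = 12,  x[5] = 7,  x[6] = 0,  x[7] = 7,  x[8] = 7,  x[9] = 14,  x[10] = 2,  x[11] = 16,  x[12] = 18,  x[13] = 15,  x[14] = 14,  x[15] = 10,  x[16] = 5,  x[17] = 15,  x[18] = 1,  x[19] = 16,  x[20] = 17.
Since (x[19], x[20]) = (x[1], x[2]) = (16, 17) (two consecutive terms determine the rest), the sequence is periodic with period 18.
(3215 - 1) mod 18 = 10, so x[3215] = x[11] = 16.

16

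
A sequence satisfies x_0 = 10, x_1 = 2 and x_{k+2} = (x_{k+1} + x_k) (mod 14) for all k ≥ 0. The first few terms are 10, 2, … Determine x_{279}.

8

Listing terms: x_0 = 10, x_1 = 2, x_2 = 12, x_3 = 0, x_4 = 12, x_5 = 12, x_6 = 10, x_7 = 8, x_8 = 4, x_9 = 12, x_{10} = 2, x_{11} = 0, x_{12} = 2, x_{13} = 2, x_{14} = 4, x_{15} = 6, x_{16} = 10, x_{17} = 2.
Since (x_{16}, x_{17}) = (x_0, x_1) = (10, 2) (two consecutive terms determine the rest), the sequence is periodic with period 16.
So x_{279} = x_{0 + ((279-0) mod 16)} = x_7 = 8.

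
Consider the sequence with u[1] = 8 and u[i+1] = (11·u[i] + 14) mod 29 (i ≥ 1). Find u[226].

Computing terms: u[1] = 8,  u[2] = 15,  u[3] = 5,  u[4] = 11,  u[5] = 19,  u[6] = 20,  u[7] = 2,  u[8] = 7,  u[9] = 4,  u[10] = 0,  u[11] = 14,  u[12] = 23,  u[13] = 6,  u[14] = 22,  u[15] = 24,  u[16] = 17,  u[17] = 27,  u[18] = 21,  u[19] = 13,  u[20] = 12,  u[21] = 1,  u[22] = 25,  u[23] = 28,  u[24] = 3,  u[25] = 18,  u[26] = 9,  u[27] = 26,  u[28] = 10,  u[29] = 8.
Since u[29] = u[1] = 8, the sequence is periodic with period 28.
So u[226] = u[1 + ((226-1) mod 28)] = u[2] = 15.

15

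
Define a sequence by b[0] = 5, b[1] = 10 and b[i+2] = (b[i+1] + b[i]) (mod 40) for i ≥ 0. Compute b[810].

25

We have b[0] = 5,  b[1] = 10,  b[2] = 15,  b[3] = 25,  b[4] = 0,  b[5] = 25,  b[6] = 25,  b[7] = 10,  b[8] = 35,  b[9] = 5,  b[10] = 0,  b[11] = 5,  b[12] = 5,  b[13] = 10.
The sequence repeats with period 12.
So b[810] = b[0 + ((810-0) mod 12)] = b[6] = 25.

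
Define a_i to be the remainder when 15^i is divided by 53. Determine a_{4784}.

We have a_1 = 15, a_2 = 13, a_3 = 36, a_4 = 10, a_5 = 44, a_6 = 24, a_7 = 42, a_8 = 47, a_9 = 16, a_{10} = 28, a_{11} = 49, a_{12} = 46, a_{13} = 1, a_{14} = 15.
Since a_{14} = a_1 = 15, the sequence is periodic with period 13.
(4784 - 1) mod 13 = 12, so a_{4784} = a_{13} = 1.

1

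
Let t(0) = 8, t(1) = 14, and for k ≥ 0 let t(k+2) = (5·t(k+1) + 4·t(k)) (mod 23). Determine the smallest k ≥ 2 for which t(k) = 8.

We have t(0) = 8,  t(1) = 14,  t(2) = 10,  t(3) = 14,  t(4) = 18,  t(5) = 8,  t(6) = 20,  t(7) = 17,  t(8) = 4,  t(9) = 19,  t(10) = 19,  t(11) = 10,  t(12) = 11,  t(13) = 3,  t(14) = 13,  t(15) = 8,  t(16) = 0,  t(17) = 9,  t(18) = 22,  t(19) = 8,  t(20) = 13,  t(21) = 5,  t(22) = 8,  t(23) = 14.
Since (t(22), t(23)) = (t(0), t(1)) = (8, 14) (two consecutive terms determine the rest), the sequence is periodic with period 22.
The value 8 first appears (with k ≥ 2) at t(5).

5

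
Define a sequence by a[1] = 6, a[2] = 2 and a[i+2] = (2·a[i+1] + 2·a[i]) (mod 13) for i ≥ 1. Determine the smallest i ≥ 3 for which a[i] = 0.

We have a[1] = 6, a[2] = 2, a[3] = 3, a[4] = 10, a[5] = 0, a[6] = 7, a[7] = 1, a[8] = 3, a[9] = 8, a[10] = 9, a[11] = 8, a[12] = 8, a[13] = 6, a[14] = 2.
Since (a[13], a[14]) = (a[1], a[2]) = (6, 2) (two consecutive terms determine the rest), the sequence is periodic with period 12.
The value 0 first appears (with i ≥ 3) at a[5].

5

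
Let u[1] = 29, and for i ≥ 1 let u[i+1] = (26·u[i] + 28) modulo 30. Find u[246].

14

u[1] = 29, u[2] = 2, u[3] = 20, u[4] = 8, u[5] = 26, u[6] = 14, u[7] = 2.
Since u[7] = u[2] = 2, the sequence is eventually periodic: after a pre-period of length 1 it cycles with period 5.
For i ≥ 2, u[i] depends only on (i - 2) mod 5. (246 - 2) mod 5 = 4, so u[246] = u[6] = 14.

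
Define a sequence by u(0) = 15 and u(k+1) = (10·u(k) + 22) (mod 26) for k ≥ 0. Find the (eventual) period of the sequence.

6

We have u(0) = 15, u(1) = 16, u(2) = 0, u(3) = 22, u(4) = 8, u(5) = 24, u(6) = 2, u(7) = 16.
Since u(7) = u(1) = 16, the sequence is eventually periodic: after a pre-period of length 1 it cycles with period 6.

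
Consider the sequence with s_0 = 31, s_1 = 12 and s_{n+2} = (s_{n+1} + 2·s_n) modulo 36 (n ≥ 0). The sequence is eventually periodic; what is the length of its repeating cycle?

18

s_0 = 31; s_1 = 12; s_2 = 2; s_3 = 26; s_4 = 30; s_5 = 10; s_6 = 34; s_7 = 18; s_8 = 14; s_9 = 14; s_{10} = 6; s_{11} = 34; s_{12} = 10; s_{13} = 6; s_{14} = 26; s_{15} = 2; s_{16} = 18; s_{17} = 22; s_{18} = 22; s_{19} = 30; s_{20} = 2; s_{21} = 26.
Since (s_{20}, s_{21}) = (s_2, s_3) = (2, 26) (two consecutive terms determine the rest), the sequence is eventually periodic: after a pre-period of length 2 it cycles with period 18.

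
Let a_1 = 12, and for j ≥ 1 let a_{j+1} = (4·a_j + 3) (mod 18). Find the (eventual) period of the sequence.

Listing terms: a_1 = 12,  a_2 = 15,  a_3 = 9,  a_4 = 3,  a_5 = 15.
Since a_5 = a_2 = 15, the sequence is eventually periodic: after a pre-period of length 1 it cycles with period 3.

3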